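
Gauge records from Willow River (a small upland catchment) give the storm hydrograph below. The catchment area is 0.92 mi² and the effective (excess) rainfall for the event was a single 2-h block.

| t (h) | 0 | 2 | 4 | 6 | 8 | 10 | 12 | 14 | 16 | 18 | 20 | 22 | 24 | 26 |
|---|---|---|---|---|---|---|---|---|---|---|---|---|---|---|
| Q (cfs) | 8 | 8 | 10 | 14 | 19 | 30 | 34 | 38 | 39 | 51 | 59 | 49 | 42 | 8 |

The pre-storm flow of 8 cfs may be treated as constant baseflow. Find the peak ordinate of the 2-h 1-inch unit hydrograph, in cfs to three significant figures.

Direct runoff: 0.0, 0.0, 2.0, 6.0, 11.0, 22.0, 26.0, 30.0, 31.0, 43.0, 51.0, 41.0, 34.0, 0.0 cfs; ΣQ_DR = 297.0 cfs, peak = 51.0 cfs.
Runoff depth d = ΣQ_DR·Δt / A = 297.0 × 7200 / (0.92 mi²) = 1.000 in.
The 1-inch UH is the DRH scaled by (1 in)/d, so U_p = 51.0 × 1/1.000 = 51.0 cfs.

U_p ≈ 51.0 cfs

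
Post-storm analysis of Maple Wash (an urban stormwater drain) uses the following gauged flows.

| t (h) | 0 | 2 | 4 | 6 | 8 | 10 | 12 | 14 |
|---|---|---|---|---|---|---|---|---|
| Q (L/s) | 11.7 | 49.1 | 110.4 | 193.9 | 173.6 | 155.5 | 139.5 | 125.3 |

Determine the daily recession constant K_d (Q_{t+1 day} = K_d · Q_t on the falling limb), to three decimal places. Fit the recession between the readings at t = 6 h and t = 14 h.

K_d ≈ 0.270

Between t = 6 h and t = 14 h the flow falls from 193.9 to 125.3 L/s over 4×2 h = 8 h.
Per-interval ratio K = (125.3/193.9)^(1/4) = 0.8966; K_d = K^(24/2) = 0.270.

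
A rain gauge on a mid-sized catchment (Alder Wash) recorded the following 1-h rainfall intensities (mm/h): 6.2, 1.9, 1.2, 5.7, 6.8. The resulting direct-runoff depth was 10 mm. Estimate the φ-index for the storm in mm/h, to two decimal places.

Only the 3 blocks with intensity above φ contribute runoff: 6.2, 5.7, 6.8 mm/h.
Σ(I−φ)·Δt = d  ⇒  (6.2+5.7+6.8 − 3φ)·1 = 10
φ = (18.70 − 10/1) / 3 = 2.90 mm/h.

φ ≈ 2.90 mm/h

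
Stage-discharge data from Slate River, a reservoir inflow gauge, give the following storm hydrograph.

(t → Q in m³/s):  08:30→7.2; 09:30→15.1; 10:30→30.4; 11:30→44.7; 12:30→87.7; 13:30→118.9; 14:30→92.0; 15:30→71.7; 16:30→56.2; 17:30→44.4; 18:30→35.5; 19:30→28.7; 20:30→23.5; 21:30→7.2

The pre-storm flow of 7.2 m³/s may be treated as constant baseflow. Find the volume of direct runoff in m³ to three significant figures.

V ≈ 2.02 × 10^6 m³

Direct-runoff ordinates (Q − Q_b): 0.0, 7.9, 23.2, 37.5, 80.5, 111.7, 84.8, 64.5, 49.0, 37.2, 28.3, 21.5, 16.3, 0.0 m³/s.
ΣQ_DR = 562.4 m³/s.
With Δt = 1 h = 3600 s, V = ΣQ_DR · Δt = 562.4 × 3600 = 2.02 × 10^6 m³.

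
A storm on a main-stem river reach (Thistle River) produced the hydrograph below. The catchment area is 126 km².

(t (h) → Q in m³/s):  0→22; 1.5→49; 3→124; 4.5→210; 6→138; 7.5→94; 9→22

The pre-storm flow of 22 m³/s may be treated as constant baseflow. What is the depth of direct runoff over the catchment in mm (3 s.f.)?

d ≈ 21.6 mm

Direct runoff: 0.0, 27.0, 102.0, 188.0, 116.0, 72.0, 0.0 m³/s; ΣQ_DR = 505.0 m³/s.
V = ΣQ_DR · Δt = 505.0 × 5400 s = 2.727 × 10^6 m³.
Over A = 126 km², depth = V / A = 21.6 mm.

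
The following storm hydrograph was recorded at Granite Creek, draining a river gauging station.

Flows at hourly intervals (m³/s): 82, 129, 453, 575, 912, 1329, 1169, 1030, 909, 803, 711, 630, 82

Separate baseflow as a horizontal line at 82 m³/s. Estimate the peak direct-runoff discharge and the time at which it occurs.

Q_p = 1247.0 m³/s at t = 5 h

Subtracting baseflow gives direct-runoff ordinates: 0.0, 47.0, 371.0, 493.0, 830.0, 1247.0, 1087.0, 948.0, 827.0, 721.0, 629.0, 548.0, 0.0 m³/s.
The maximum is 1247.0 m³/s, occurring at the reading for t = 5 h.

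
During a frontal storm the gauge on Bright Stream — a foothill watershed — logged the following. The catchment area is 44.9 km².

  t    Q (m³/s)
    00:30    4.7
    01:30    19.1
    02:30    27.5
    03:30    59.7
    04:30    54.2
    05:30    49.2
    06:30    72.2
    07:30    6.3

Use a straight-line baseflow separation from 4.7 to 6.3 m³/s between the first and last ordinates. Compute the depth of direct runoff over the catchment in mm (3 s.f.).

Direct runoff: 0.00, 14.17, 22.34, 54.31, 48.59, 43.36, 66.13, 0.00 m³/s; ΣQ_DR = 248.9 m³/s.
V = ΣQ_DR · Δt = 248.9 × 3600 s = 8.960 × 10^5 m³.
Over A = 44.9 km², depth = V / A = 20.0 mm.

d ≈ 20.0 mm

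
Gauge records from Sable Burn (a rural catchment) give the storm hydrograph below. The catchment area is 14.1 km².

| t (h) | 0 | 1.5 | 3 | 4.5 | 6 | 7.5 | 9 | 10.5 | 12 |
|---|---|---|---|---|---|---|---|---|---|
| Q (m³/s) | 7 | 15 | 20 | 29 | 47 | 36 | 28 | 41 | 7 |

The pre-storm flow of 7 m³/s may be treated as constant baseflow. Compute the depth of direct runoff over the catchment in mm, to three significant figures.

d ≈ 64.0 mm

Direct runoff: 0.0, 8.0, 13.0, 22.0, 40.0, 29.0, 21.0, 34.0, 0.0 m³/s; ΣQ_DR = 167.0 m³/s.
V = ΣQ_DR · Δt = 167.0 × 5400 s = 9.018 × 10^5 m³.
Over A = 14.1 km², depth = V / A = 64.0 mm.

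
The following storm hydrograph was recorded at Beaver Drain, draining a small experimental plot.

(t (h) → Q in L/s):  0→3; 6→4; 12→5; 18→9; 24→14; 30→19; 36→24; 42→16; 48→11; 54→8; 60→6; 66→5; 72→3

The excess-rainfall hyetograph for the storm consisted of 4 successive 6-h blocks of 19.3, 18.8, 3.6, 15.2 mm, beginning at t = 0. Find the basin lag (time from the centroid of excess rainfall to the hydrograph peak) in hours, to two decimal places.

t_L ≈ 25.45 h

Centroid of excess rainfall: t_c = Σ P_i·t̄_i / ΣP_i = 10.5501 h (block centres at 3, 9, 15, 21 h).
Hydrograph peak occurs at t = 36 h, so basin lag t_L = 36 − 10.5501 = 25.45 h.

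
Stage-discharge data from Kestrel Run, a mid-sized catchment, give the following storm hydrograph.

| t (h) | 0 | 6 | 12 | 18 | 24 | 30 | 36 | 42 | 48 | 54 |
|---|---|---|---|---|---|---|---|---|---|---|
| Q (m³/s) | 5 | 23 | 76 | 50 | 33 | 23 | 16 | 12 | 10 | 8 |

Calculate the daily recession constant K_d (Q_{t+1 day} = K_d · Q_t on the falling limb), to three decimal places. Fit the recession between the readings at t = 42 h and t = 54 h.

Between t = 42 h and t = 54 h the flow falls from 12 to 8 m³/s over 2×6 h = 12 h.
Per-interval ratio K = (8/12)^(1/2) = 0.8165; K_d = K^(24/6) = 0.444.

K_d ≈ 0.444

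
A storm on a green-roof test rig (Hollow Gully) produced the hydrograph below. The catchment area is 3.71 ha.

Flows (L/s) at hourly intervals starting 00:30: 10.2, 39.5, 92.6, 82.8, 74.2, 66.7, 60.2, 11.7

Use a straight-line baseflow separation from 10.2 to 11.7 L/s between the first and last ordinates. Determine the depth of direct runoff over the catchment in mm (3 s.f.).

Direct runoff: 0.00, 29.09, 81.97, 71.96, 63.14, 55.43, 48.71, 0.00 L/s; ΣQ_DR = 350.3 L/s.
V = ΣQ_DR · Δt = 350.3 × 3600 s = 1.261 × 10^6 L.
Over A = 3.71 ha, depth = V / A = 34.0 mm.

d ≈ 34.0 mm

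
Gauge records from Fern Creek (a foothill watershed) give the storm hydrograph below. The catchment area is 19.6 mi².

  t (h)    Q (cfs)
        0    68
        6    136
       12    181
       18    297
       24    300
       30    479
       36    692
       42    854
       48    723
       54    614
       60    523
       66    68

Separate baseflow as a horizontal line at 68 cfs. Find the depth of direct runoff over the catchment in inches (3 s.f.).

d ≈ 1.95 in

Direct runoff: 0.0, 68.0, 113.0, 229.0, 232.0, 411.0, 624.0, 786.0, 655.0, 546.0, 455.0, 0.0 cfs; ΣQ_DR = 4119 cfs.
V = ΣQ_DR · Δt = 4119 × 21600 s = 8.897 × 10^7 ft³.
Over A = 19.6 mi², depth = V / A = 1.95 in.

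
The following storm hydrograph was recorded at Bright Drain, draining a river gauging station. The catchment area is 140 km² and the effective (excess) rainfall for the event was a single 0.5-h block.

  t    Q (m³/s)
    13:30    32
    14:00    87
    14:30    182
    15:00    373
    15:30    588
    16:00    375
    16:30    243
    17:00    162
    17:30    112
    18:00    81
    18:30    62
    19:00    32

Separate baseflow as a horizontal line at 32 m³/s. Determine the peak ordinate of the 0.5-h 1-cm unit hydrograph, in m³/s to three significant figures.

U_p ≈ 222 m³/s

Direct runoff: 0.0, 55.0, 150.0, 341.0, 556.0, 343.0, 211.0, 130.0, 80.0, 49.0, 30.0, 0.0 m³/s; ΣQ_DR = 1945 m³/s, peak = 556.0 m³/s.
Runoff depth d = ΣQ_DR·Δt / A = 1945 × 1800 / (140 km²) = 25.01 mm.
The 1-cm UH is the DRH scaled by (10 mm)/d, so U_p = 556.0 × 10/25.01 = 222 m³/s.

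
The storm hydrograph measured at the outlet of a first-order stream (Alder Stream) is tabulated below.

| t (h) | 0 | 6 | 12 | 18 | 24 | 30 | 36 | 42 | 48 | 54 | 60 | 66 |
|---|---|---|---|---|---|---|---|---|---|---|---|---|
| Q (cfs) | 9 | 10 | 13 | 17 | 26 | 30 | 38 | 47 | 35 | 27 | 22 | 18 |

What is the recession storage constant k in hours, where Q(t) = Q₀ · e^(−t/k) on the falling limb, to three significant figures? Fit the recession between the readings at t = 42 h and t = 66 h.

On the falling limb, Q drops from 47 to 18 cfs between t = 42 h and t = 66 h (Δt = 24 h).
k = −Δt / ln(Q₂/Q₁) = −24 / ln(18/47) = 25.0 h.

k ≈ 25.0 h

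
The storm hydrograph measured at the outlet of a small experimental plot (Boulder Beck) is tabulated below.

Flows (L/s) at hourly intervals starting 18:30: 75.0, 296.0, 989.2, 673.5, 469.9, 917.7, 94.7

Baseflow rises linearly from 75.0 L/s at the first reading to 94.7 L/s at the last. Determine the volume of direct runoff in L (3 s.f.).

V ≈ 1.05 × 10^7 L

Direct-runoff ordinates (Q − Q_b): 0.00, 217.72, 907.63, 588.65, 381.77, 826.28, 0.00 L/s.
ΣQ_DR = 2922 L/s.
With Δt = 1 h = 3600 s, V = ΣQ_DR · Δt = 2922 × 3600 = 1.05 × 10^7 L.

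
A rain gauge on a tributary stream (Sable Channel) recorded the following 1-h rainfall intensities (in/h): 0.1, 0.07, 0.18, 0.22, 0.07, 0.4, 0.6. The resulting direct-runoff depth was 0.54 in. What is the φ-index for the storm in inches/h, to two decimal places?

φ ≈ 0.23 in/h

Only the 2 blocks with intensity above φ contribute runoff: 0.4, 0.6 in/h.
Σ(I−φ)·Δt = d  ⇒  (0.4+0.6 − 2φ)·1 = 0.54
φ = (1.000 − 0.54/1) / 2 = 0.23 in/h.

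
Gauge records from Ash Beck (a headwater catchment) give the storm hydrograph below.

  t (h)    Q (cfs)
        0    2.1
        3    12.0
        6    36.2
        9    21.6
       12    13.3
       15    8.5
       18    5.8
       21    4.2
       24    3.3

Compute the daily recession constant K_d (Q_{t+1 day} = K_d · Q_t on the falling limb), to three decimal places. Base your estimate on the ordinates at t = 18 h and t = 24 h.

K_d ≈ 0.105

Between t = 18 h and t = 24 h the flow falls from 5.8 to 3.3 cfs over 2×3 h = 6 h.
Per-interval ratio K = (3.3/5.8)^(1/2) = 0.7543; K_d = K^(24/3) = 0.105.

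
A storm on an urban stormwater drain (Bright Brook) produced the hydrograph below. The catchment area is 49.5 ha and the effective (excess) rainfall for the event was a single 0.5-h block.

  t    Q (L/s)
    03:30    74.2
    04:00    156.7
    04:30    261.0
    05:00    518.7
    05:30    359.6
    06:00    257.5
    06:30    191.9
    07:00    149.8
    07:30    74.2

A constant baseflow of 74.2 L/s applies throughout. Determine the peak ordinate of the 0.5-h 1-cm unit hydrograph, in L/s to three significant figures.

U_p ≈ 888 L/s

Direct runoff: 0.0, 82.5, 186.8, 444.5, 285.4, 183.3, 117.7, 75.6, 0.0 L/s; ΣQ_DR = 1376 L/s, peak = 444.5 L/s.
Runoff depth d = ΣQ_DR·Δt / A = 1376 × 1800 / (49.5 ha) = 5.003 mm.
The 1-cm UH is the DRH scaled by (10 mm)/d, so U_p = 444.5 × 10/5.003 = 888 L/s.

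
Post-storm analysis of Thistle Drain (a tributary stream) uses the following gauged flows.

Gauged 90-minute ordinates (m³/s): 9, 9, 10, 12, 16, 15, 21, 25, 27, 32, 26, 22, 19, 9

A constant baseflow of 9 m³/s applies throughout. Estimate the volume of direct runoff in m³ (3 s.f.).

V ≈ 6.80 × 10^5 m³

Direct-runoff ordinates (Q − Q_b): 0.0, 0.0, 1.0, 3.0, 7.0, 6.0, 12.0, 16.0, 18.0, 23.0, 17.0, 13.0, 10.0, 0.0 m³/s.
ΣQ_DR = 126.0 m³/s.
With Δt = 1.5 h = 5400 s, V = ΣQ_DR · Δt = 126.0 × 5400 = 6.80 × 10^5 m³.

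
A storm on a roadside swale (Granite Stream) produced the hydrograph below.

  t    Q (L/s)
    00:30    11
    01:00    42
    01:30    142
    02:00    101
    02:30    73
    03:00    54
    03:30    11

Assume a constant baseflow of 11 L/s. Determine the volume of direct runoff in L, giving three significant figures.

Direct-runoff ordinates (Q − Q_b): 0.0, 31.0, 131.0, 90.0, 62.0, 43.0, 0.0 L/s.
ΣQ_DR = 357.0 L/s.
With Δt = 0.5 h = 1800 s, V = ΣQ_DR · Δt = 357.0 × 1800 = 6.43 × 10^5 L.

V ≈ 6.43 × 10^5 L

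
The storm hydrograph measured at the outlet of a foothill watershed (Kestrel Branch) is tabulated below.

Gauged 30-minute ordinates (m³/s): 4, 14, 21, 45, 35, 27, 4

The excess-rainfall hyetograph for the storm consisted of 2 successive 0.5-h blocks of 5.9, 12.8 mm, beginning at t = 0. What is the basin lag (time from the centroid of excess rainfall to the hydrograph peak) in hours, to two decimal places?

t_L ≈ 0.91 h

Centroid of excess rainfall: t_c = Σ P_i·t̄_i / ΣP_i = 0.5922 h (block centres at 0.25, 0.75 h).
Hydrograph peak occurs at t = 1.5 h, so basin lag t_L = 1.5 − 0.5922 = 0.91 h.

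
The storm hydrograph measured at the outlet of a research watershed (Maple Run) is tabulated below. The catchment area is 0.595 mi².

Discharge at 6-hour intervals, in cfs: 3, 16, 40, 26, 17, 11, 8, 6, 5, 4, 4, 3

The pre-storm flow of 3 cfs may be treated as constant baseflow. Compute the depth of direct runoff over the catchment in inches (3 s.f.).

Direct runoff: 0.0, 13.0, 37.0, 23.0, 14.0, 8.0, 5.0, 3.0, 2.0, 1.0, 1.0, 0.0 cfs; ΣQ_DR = 107.0 cfs.
V = ΣQ_DR · Δt = 107.0 × 21600 s = 2.311 × 10^6 ft³.
Over A = 0.595 mi², depth = V / A = 1.67 in.

d ≈ 1.67 in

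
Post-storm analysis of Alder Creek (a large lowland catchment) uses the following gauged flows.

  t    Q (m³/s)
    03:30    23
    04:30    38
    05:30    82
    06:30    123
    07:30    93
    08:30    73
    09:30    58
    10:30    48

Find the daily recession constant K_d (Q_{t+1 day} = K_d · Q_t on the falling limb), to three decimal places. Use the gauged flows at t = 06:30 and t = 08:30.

K_d ≈ 0.002

Between t = 06:30 and t = 08:30 the flow falls from 123 to 73 m³/s over 2×1 h = 2 h.
Per-interval ratio K = (73/123)^(1/2) = 0.7704; K_d = K^(24/1) = 0.002.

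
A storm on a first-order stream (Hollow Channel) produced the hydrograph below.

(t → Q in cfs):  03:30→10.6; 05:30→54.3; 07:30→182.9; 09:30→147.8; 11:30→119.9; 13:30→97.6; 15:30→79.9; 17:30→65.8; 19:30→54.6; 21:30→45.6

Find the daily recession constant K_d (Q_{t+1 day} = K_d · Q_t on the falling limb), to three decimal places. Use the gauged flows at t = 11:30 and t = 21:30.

K_d ≈ 0.098

Between t = 11:30 and t = 21:30 the flow falls from 119.9 to 45.6 cfs over 5×2 h = 10 h.
Per-interval ratio K = (45.6/119.9)^(1/5) = 0.8242; K_d = K^(24/2) = 0.098.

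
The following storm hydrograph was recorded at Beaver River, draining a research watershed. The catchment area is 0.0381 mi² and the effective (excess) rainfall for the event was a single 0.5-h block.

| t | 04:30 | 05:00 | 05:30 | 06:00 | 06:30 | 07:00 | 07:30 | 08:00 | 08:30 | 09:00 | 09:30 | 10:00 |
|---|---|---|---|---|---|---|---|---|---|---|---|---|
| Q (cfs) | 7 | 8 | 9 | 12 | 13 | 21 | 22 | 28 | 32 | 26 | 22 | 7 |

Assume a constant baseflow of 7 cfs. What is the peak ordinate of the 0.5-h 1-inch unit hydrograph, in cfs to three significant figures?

Direct runoff: 0.0, 1.0, 2.0, 5.0, 6.0, 14.0, 15.0, 21.0, 25.0, 19.0, 15.0, 0.0 cfs; ΣQ_DR = 123.0 cfs, peak = 25.0 cfs.
Runoff depth d = ΣQ_DR·Δt / A = 123.0 × 1800 / (0.0381 mi²) = 2.501 in.
The 1-inch UH is the DRH scaled by (1 in)/d, so U_p = 25.0 × 1/2.501 = 9.99 cfs.

U_p ≈ 9.99 cfs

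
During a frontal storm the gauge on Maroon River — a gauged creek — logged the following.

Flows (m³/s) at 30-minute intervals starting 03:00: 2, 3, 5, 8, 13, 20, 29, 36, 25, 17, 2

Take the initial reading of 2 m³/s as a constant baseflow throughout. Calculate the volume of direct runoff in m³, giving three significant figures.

V ≈ 2.48 × 10^5 m³

Direct-runoff ordinates (Q − Q_b): 0.0, 1.0, 3.0, 6.0, 11.0, 18.0, 27.0, 34.0, 23.0, 15.0, 0.0 m³/s.
ΣQ_DR = 138.0 m³/s.
With Δt = 0.5 h = 1800 s, V = ΣQ_DR · Δt = 138.0 × 1800 = 2.48 × 10^5 m³.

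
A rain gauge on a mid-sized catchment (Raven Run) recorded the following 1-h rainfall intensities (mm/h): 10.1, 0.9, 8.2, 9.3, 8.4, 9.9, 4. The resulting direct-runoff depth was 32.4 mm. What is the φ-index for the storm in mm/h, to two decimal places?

Only the 6 blocks with intensity above φ contribute runoff: 10.1, 8.2, 9.3, 8.4, 9.9, 4 mm/h.
Σ(I−φ)·Δt = d  ⇒  (10.1+8.2+9.3+8.4+9.9+4 − 6φ)·1 = 32.4
φ = (49.90 − 32.4/1) / 6 = 2.92 mm/h.

φ ≈ 2.92 mm/h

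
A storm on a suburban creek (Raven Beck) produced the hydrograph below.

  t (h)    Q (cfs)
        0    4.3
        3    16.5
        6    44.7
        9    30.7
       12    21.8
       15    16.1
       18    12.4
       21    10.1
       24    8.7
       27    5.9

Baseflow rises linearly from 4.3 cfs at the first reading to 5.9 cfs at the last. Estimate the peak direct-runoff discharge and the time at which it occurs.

Subtracting baseflow gives direct-runoff ordinates: 0.00, 12.02, 40.04, 25.87, 16.79, 10.91, 7.03, 4.56, 2.98, 0.00 cfs.
The maximum is 40.04 cfs, occurring at the reading for t = 6 h.

Q_p = 40.04 cfs at t = 6 h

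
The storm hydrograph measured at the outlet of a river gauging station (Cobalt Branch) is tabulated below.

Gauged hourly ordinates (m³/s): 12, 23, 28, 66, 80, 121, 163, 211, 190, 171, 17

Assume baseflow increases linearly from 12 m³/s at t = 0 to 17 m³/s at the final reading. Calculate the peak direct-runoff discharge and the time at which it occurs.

Subtracting baseflow gives direct-runoff ordinates: 0.00, 10.50, 15.00, 52.50, 66.00, 106.50, 148.00, 195.50, 174.00, 154.50, 0.00 m³/s.
The maximum is 195.50 m³/s, occurring at the reading for t = 7 h.

Q_p = 195.50 m³/s at t = 7 h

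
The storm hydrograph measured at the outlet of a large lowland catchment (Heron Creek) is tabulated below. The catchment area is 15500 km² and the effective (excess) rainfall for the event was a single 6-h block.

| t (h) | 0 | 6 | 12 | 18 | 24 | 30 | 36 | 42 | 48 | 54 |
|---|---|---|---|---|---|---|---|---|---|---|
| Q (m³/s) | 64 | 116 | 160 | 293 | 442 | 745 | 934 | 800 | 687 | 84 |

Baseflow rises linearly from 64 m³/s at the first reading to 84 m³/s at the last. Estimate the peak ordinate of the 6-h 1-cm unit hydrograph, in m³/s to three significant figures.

Direct runoff: 0.00, 49.78, 91.56, 222.33, 369.11, 669.89, 856.67, 720.44, 605.22, 0.00 m³/s; ΣQ_DR = 3585 m³/s, peak = 856.67 m³/s.
Runoff depth d = ΣQ_DR·Δt / A = 3585 × 21600 / (15500 km²) = 4.996 mm.
The 1-cm UH is the DRH scaled by (10 mm)/d, so U_p = 856.67 × 10/4.996 = 1710 m³/s.

U_p ≈ 1710 m³/s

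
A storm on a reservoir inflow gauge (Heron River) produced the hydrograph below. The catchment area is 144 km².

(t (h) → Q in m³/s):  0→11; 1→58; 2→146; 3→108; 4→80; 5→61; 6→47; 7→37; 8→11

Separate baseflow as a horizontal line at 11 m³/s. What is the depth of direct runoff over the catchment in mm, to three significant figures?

d ≈ 11.5 mm

Direct runoff: 0.0, 47.0, 135.0, 97.0, 69.0, 50.0, 36.0, 26.0, 0.0 m³/s; ΣQ_DR = 460.0 m³/s.
V = ΣQ_DR · Δt = 460.0 × 3600 s = 1.656 × 10^6 m³.
Over A = 144 km², depth = V / A = 11.5 mm.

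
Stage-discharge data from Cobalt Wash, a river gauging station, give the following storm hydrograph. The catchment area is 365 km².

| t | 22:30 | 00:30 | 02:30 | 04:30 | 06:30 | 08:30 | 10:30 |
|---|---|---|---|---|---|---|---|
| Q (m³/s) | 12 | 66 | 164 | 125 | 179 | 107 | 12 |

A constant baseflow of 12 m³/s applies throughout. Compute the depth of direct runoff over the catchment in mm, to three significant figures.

d ≈ 11.5 mm

Direct runoff: 0.0, 54.0, 152.0, 113.0, 167.0, 95.0, 0.0 m³/s; ΣQ_DR = 581.0 m³/s.
V = ΣQ_DR · Δt = 581.0 × 7200 s = 4.183 × 10^6 m³.
Over A = 365 km², depth = V / A = 11.5 mm.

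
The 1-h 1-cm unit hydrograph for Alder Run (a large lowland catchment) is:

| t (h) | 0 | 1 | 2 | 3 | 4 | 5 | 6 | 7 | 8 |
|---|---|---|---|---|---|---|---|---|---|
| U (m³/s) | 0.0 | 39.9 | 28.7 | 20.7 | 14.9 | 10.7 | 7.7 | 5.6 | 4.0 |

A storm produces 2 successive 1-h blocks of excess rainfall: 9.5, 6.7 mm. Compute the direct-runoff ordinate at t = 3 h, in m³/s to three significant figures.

Q ≈ 38.9 m³/s

By discrete convolution, Q_j = Σ (P_i / 10 mm) · U_{j−i}.
At t = 3 h (j=3): Q = (9.5/10)·20.7 + (6.7/10)·28.7 = 38.9 m³/s.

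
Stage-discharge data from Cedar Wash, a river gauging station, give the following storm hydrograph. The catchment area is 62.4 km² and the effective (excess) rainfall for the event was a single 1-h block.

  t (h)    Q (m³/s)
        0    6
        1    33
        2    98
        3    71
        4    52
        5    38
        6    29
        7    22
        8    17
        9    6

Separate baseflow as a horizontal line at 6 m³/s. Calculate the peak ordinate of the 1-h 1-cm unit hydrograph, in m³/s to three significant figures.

U_p ≈ 51.1 m³/s

Direct runoff: 0.0, 27.0, 92.0, 65.0, 46.0, 32.0, 23.0, 16.0, 11.0, 0.0 m³/s; ΣQ_DR = 312.0 m³/s, peak = 92.0 m³/s.
Runoff depth d = ΣQ_DR·Δt / A = 312.0 × 3600 / (62.4 km²) = 18.00 mm.
The 1-cm UH is the DRH scaled by (10 mm)/d, so U_p = 92.0 × 10/18.00 = 51.1 m³/s.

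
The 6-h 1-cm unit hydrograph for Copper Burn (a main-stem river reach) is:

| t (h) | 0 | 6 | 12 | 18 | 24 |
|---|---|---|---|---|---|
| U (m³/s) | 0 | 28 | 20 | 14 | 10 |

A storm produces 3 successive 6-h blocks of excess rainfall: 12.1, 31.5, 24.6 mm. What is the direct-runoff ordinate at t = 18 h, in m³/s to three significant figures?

By discrete convolution, Q_j = Σ (P_i / 10 mm) · U_{j−i}.
At t = 18 h (j=3): Q = (12.1/10)·14 + (31.5/10)·20 + (24.6/10)·28 = 149 m³/s.

Q ≈ 149 m³/s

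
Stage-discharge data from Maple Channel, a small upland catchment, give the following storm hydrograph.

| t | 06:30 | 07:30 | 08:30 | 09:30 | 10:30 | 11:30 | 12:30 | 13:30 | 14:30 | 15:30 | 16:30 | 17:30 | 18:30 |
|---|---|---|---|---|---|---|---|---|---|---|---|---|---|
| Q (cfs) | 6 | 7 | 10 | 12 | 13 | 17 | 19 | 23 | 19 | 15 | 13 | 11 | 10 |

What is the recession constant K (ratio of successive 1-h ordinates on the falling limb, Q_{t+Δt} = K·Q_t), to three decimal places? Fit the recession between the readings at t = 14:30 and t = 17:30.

Using the recession-limb readings at t = 14:30 and t = 17:30: Q falls from 19 to 11 cfs over 3 intervals.
K = (Q₂/Q₁)^(1/3) = (11/19)^(1/3) = 0.833.

K ≈ 0.833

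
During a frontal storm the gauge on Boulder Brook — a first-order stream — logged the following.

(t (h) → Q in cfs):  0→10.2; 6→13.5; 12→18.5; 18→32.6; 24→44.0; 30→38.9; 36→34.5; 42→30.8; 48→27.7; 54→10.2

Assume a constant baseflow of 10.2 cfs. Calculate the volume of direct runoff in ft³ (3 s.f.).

V ≈ 3.43 × 10^6 ft³

Direct-runoff ordinates (Q − Q_b): 0.0, 3.3, 8.3, 22.4, 33.8, 28.7, 24.3, 20.6, 17.5, 0.0 cfs.
ΣQ_DR = 158.9 cfs.
With Δt = 6 h = 21600 s, V = ΣQ_DR · Δt = 158.9 × 21600 = 3.43 × 10^6 ft³.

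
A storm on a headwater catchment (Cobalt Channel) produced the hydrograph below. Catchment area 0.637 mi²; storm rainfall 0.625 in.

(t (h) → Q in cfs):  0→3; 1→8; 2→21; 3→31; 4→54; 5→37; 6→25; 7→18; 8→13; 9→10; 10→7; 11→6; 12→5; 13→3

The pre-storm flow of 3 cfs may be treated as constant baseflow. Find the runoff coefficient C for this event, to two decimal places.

ΣQ_DR = 199.0 cfs; V = ΣQ_DR·Δt = 7.164 × 10^5 ft³.
Runoff depth d = V / A = 0.4841 in.
C = d / P = 0.4841 / 0.625 = 0.77.

C ≈ 0.77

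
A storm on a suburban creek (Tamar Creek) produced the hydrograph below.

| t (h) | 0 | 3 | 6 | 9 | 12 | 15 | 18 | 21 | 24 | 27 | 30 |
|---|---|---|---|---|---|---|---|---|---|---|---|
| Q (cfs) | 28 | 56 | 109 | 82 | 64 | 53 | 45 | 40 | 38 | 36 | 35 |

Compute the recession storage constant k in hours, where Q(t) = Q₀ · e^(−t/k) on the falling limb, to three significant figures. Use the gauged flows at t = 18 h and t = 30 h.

On the falling limb, Q drops from 45 to 35 cfs between t = 18 h and t = 30 h (Δt = 12 h).
k = −Δt / ln(Q₂/Q₁) = −12 / ln(35/45) = 47.7 h.

k ≈ 47.7 h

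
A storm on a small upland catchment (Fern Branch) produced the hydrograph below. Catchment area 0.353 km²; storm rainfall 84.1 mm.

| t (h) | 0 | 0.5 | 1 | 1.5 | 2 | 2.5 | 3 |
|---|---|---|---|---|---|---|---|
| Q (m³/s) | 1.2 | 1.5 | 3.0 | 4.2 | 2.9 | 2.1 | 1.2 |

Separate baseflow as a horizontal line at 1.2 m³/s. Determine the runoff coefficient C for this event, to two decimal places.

C ≈ 0.47

ΣQ_DR = 7.700 m³/s; V = ΣQ_DR·Δt = 13860 m³.
Runoff depth d = V / A = 39.26 mm.
C = d / P = 39.26 / 84.1 = 0.47.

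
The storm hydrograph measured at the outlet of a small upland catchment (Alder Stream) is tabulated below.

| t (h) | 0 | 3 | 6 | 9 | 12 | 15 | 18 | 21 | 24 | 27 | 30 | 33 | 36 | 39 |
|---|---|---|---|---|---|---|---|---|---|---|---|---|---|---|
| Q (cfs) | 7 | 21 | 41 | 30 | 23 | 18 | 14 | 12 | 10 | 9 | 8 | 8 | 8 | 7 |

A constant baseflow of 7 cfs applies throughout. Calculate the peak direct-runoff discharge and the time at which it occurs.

Q_p = 34.0 cfs at t = 6 h

Subtracting baseflow gives direct-runoff ordinates: 0.0, 14.0, 34.0, 23.0, 16.0, 11.0, 7.0, 5.0, 3.0, 2.0, 1.0, 1.0, 1.0, 0.0 cfs.
The maximum is 34.0 cfs, occurring at the reading for t = 6 h.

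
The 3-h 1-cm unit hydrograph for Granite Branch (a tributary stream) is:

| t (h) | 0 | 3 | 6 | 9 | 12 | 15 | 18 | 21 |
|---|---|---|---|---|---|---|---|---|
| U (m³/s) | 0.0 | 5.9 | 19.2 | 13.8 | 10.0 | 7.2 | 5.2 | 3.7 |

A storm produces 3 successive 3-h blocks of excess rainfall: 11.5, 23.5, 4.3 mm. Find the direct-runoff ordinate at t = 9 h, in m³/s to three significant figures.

Q ≈ 63.5 m³/s

By discrete convolution, Q_j = Σ (P_i / 10 mm) · U_{j−i}.
At t = 9 h (j=3): Q = (11.5/10)·13.8 + (23.5/10)·19.2 + (4.3/10)·5.9 = 63.5 m³/s.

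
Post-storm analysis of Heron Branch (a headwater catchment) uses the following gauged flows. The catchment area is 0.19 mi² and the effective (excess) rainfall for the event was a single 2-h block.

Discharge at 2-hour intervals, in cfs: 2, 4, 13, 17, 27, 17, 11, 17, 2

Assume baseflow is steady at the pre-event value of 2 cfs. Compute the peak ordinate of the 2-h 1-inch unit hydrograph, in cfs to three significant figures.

Direct runoff: 0.0, 2.0, 11.0, 15.0, 25.0, 15.0, 9.0, 15.0, 0.0 cfs; ΣQ_DR = 92.00 cfs, peak = 25.0 cfs.
Runoff depth d = ΣQ_DR·Δt / A = 92.00 × 7200 / (0.19 mi²) = 1.501 in.
The 1-inch UH is the DRH scaled by (1 in)/d, so U_p = 25.0 × 1/1.501 = 16.7 cfs.

U_p ≈ 16.7 cfs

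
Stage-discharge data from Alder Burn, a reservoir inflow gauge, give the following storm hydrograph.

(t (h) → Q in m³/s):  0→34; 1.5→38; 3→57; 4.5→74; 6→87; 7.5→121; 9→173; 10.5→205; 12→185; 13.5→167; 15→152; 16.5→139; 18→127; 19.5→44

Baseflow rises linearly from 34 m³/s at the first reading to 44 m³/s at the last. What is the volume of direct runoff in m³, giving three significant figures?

Direct-runoff ordinates (Q − Q_b): 0.00, 3.23, 21.46, 37.69, 49.92, 83.15, 134.38, 165.62, 144.85, 126.08, 110.31, 96.54, 83.77, 0.00 m³/s.
ΣQ_DR = 1057 m³/s.
With Δt = 1.5 h = 5400 s, V = ΣQ_DR · Δt = 1057 × 5400 = 5.71 × 10^6 m³.

V ≈ 5.71 × 10^6 m³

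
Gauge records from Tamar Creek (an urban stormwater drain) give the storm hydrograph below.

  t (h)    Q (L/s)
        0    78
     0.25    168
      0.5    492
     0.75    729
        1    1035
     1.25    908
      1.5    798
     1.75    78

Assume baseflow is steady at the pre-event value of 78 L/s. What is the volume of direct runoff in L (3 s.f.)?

V ≈ 3.30 × 10^6 L

Direct-runoff ordinates (Q − Q_b): 0.0, 90.0, 414.0, 651.0, 957.0, 830.0, 720.0, 0.0 L/s.
ΣQ_DR = 3662 L/s.
With Δt = 0.25 h = 900 s, V = ΣQ_DR · Δt = 3662 × 900 = 3.30 × 10^6 L.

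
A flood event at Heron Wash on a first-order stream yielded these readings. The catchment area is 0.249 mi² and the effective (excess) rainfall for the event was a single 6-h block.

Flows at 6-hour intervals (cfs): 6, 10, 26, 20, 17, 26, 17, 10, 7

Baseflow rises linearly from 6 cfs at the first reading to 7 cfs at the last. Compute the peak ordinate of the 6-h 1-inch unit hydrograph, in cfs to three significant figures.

U_p ≈ 6.57 cfs

Direct runoff: 0.00, 3.88, 19.75, 13.62, 10.50, 19.38, 10.25, 3.12, 0.00 cfs; ΣQ_DR = 80.50 cfs, peak = 19.75 cfs.
Runoff depth d = ΣQ_DR·Δt / A = 80.50 × 21600 / (0.249 mi²) = 3.006 in.
The 1-inch UH is the DRH scaled by (1 in)/d, so U_p = 19.75 × 1/3.006 = 6.57 cfs.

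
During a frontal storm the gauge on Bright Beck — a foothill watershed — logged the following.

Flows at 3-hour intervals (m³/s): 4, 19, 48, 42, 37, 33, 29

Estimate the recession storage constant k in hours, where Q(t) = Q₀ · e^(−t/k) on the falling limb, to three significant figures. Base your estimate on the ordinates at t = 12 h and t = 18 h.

On the falling limb, Q drops from 37 to 29 m³/s between t = 12 h and t = 18 h (Δt = 6 h).
k = −Δt / ln(Q₂/Q₁) = −6 / ln(29/37) = 24.6 h.

k ≈ 24.6 h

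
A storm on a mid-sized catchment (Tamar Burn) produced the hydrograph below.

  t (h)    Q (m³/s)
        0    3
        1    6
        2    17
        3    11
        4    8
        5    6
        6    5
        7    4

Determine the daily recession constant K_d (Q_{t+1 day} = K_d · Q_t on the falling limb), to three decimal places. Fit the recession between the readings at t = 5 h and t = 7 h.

K_d ≈ 0.008

Between t = 5 h and t = 7 h the flow falls from 6 to 4 m³/s over 2×1 h = 2 h.
Per-interval ratio K = (4/6)^(1/2) = 0.8165; K_d = K^(24/1) = 0.008.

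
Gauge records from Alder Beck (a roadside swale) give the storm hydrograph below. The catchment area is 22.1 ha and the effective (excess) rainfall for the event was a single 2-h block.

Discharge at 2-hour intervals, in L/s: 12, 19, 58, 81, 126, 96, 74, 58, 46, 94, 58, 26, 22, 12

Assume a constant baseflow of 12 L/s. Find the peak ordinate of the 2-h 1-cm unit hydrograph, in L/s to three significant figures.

U_p ≈ 57.0 L/s

Direct runoff: 0.0, 7.0, 46.0, 69.0, 114.0, 84.0, 62.0, 46.0, 34.0, 82.0, 46.0, 14.0, 10.0, 0.0 L/s; ΣQ_DR = 614.0 L/s, peak = 114.0 L/s.
Runoff depth d = ΣQ_DR·Δt / A = 614.0 × 7200 / (22.1 ha) = 20.00 mm.
The 1-cm UH is the DRH scaled by (10 mm)/d, so U_p = 114.0 × 10/20.00 = 57.0 L/s.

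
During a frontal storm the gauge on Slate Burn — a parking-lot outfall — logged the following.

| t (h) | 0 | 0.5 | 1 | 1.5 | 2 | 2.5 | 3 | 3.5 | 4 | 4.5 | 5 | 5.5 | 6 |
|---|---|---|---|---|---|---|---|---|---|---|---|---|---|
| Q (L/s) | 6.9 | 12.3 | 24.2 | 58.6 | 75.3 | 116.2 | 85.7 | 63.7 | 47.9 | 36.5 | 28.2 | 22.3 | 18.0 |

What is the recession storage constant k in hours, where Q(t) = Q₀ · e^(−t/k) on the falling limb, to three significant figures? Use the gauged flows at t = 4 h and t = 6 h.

On the falling limb, Q drops from 47.9 to 18.0 L/s between t = 4 h and t = 6 h (Δt = 2 h).
k = −Δt / ln(Q₂/Q₁) = −2 / ln(18.0/47.9) = 2.04 h.

k ≈ 2.04 h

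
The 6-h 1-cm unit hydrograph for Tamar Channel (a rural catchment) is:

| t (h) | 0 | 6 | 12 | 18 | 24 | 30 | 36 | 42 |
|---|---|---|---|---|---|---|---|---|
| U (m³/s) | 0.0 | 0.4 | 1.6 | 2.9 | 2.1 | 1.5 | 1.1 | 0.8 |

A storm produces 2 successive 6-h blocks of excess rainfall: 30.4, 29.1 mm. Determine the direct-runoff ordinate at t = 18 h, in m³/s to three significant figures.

By discrete convolution, Q_j = Σ (P_i / 10 mm) · U_{j−i}.
At t = 18 h (j=3): Q = (30.4/10)·2.9 + (29.1/10)·1.6 = 13.5 m³/s.

Q ≈ 13.5 m³/s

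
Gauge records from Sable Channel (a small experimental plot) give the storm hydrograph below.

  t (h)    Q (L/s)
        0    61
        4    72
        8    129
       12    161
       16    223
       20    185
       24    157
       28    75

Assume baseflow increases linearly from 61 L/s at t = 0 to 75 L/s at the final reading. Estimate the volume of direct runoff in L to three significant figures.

Direct-runoff ordinates (Q − Q_b): 0.00, 9.00, 64.00, 94.00, 154.00, 114.00, 84.00, 0.00 L/s.
ΣQ_DR = 519.0 L/s.
With Δt = 4 h = 14400 s, V = ΣQ_DR · Δt = 519.0 × 14400 = 7.47 × 10^6 L.

V ≈ 7.47 × 10^6 L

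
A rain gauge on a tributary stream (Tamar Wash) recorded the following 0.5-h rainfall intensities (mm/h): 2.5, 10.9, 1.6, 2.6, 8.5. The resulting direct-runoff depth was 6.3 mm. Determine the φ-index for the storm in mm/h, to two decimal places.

φ ≈ 3.40 mm/h

Only the 2 blocks with intensity above φ contribute runoff: 10.9, 8.5 mm/h.
Σ(I−φ)·Δt = d  ⇒  (10.9+8.5 − 2φ)·0.5 = 6.3
φ = (19.40 − 6.3/0.5) / 2 = 3.40 mm/h.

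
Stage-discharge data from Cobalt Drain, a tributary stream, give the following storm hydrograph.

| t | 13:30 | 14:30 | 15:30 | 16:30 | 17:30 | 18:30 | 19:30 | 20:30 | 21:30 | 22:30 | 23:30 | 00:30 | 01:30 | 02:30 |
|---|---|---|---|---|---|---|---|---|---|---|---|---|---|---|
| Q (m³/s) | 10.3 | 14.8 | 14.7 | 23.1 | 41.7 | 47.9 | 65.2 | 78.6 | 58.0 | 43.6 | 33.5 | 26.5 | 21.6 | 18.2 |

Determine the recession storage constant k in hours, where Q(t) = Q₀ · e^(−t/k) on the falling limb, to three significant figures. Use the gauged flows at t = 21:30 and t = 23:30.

k ≈ 3.64 h

On the falling limb, Q drops from 58.0 to 33.5 m³/s between t = 21:30 and t = 23:30 (Δt = 2 h).
k = −Δt / ln(Q₂/Q₁) = −2 / ln(33.5/58.0) = 3.64 h.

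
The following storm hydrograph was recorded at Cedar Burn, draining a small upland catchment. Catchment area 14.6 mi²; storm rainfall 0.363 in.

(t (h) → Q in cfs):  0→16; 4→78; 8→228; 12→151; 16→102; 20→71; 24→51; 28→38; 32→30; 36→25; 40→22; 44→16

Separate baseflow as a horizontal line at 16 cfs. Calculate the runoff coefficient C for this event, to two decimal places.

ΣQ_DR = 636.0 cfs; V = ΣQ_DR·Δt = 9.158 × 10^6 ft³.
Runoff depth d = V / A = 0.2700 in.
C = d / P = 0.2700 / 0.363 = 0.74.

C ≈ 0.74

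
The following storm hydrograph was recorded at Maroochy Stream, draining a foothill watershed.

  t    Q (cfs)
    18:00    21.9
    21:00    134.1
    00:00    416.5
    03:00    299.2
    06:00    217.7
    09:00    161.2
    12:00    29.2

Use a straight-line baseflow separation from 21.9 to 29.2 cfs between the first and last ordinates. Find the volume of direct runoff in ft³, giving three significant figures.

V ≈ 1.19 × 10^7 ft³

Direct-runoff ordinates (Q − Q_b): 0.00, 110.98, 392.17, 273.65, 190.93, 133.22, 0.00 cfs.
ΣQ_DR = 1101 cfs.
With Δt = 3 h = 10800 s, V = ΣQ_DR · Δt = 1101 × 10800 = 1.19 × 10^7 ft³.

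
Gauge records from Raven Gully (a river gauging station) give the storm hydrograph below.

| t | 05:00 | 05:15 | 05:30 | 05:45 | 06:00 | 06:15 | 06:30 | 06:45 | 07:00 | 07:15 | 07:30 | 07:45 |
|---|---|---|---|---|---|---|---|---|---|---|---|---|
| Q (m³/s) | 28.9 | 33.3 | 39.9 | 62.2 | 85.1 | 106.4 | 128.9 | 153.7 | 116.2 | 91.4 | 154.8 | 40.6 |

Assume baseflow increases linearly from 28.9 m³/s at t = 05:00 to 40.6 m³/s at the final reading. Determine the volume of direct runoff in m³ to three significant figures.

Direct-runoff ordinates (Q − Q_b): 0.00, 3.34, 8.87, 30.11, 51.95, 72.18, 93.62, 117.35, 78.79, 52.93, 115.26, 0.00 m³/s.
ΣQ_DR = 624.4 m³/s.
With Δt = 0.25 h = 900 s, V = ΣQ_DR · Δt = 624.4 × 900 = 5.62 × 10^5 m³.

V ≈ 5.62 × 10^5 m³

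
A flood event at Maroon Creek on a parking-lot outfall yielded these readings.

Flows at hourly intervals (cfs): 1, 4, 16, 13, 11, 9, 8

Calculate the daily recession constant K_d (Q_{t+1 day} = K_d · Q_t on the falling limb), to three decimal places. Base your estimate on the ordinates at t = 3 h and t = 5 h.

K_d ≈ 0.012

Between t = 3 h and t = 5 h the flow falls from 13 to 9 cfs over 2×1 h = 2 h.
Per-interval ratio K = (9/13)^(1/2) = 0.8321; K_d = K^(24/1) = 0.012.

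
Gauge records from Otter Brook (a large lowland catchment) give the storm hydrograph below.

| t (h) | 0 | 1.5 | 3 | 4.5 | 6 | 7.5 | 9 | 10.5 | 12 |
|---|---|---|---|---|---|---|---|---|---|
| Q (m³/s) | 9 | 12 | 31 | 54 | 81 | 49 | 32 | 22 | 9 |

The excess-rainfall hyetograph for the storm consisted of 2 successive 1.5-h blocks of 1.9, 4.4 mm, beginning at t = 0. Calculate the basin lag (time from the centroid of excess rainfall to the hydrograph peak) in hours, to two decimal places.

t_L ≈ 4.20 h

Centroid of excess rainfall: t_c = Σ P_i·t̄_i / ΣP_i = 1.7976 h (block centres at 0.75, 2.25 h).
Hydrograph peak occurs at t = 6 h, so basin lag t_L = 6 − 1.7976 = 4.20 h.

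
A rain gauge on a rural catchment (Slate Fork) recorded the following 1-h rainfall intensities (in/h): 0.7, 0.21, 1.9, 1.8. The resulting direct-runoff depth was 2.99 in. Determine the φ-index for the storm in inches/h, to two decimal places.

φ ≈ 0.47 in/h

Only the 3 blocks with intensity above φ contribute runoff: 0.7, 1.9, 1.8 in/h.
Σ(I−φ)·Δt = d  ⇒  (0.7+1.9+1.8 − 3φ)·1 = 2.99
φ = (4.400 − 2.99/1) / 3 = 0.47 in/h.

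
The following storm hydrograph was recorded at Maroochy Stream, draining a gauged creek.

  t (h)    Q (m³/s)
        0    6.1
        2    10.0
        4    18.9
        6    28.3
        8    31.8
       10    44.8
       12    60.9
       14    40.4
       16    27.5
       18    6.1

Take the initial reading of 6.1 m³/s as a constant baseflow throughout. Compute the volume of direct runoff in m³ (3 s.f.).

V ≈ 1.54 × 10^6 m³

Direct-runoff ordinates (Q − Q_b): 0.0, 3.9, 12.8, 22.2, 25.7, 38.7, 54.8, 34.3, 21.4, 0.0 m³/s.
ΣQ_DR = 213.8 m³/s.
With Δt = 2 h = 7200 s, V = ΣQ_DR · Δt = 213.8 × 7200 = 1.54 × 10^6 m³.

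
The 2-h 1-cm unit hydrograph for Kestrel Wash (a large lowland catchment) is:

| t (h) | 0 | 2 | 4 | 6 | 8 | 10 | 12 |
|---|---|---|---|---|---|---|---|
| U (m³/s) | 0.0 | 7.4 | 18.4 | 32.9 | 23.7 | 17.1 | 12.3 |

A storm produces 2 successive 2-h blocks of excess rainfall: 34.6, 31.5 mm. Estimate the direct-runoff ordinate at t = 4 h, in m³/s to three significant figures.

Q ≈ 87.0 m³/s

By discrete convolution, Q_j = Σ (P_i / 10 mm) · U_{j−i}.
At t = 4 h (j=2): Q = (34.6/10)·18.4 + (31.5/10)·7.4 = 87.0 m³/s.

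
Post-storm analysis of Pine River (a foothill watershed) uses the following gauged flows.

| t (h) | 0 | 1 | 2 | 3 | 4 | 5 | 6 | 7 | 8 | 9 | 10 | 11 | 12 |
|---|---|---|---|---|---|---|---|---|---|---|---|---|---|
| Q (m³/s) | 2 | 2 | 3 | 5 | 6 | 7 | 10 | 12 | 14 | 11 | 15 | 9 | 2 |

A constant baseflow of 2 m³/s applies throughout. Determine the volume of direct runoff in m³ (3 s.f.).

Direct-runoff ordinates (Q − Q_b): 0.0, 0.0, 1.0, 3.0, 4.0, 5.0, 8.0, 10.0, 12.0, 9.0, 13.0, 7.0, 0.0 m³/s.
ΣQ_DR = 72.00 m³/s.
With Δt = 1 h = 3600 s, V = ΣQ_DR · Δt = 72.00 × 3600 = 2.59 × 10^5 m³.

V ≈ 2.59 × 10^5 m³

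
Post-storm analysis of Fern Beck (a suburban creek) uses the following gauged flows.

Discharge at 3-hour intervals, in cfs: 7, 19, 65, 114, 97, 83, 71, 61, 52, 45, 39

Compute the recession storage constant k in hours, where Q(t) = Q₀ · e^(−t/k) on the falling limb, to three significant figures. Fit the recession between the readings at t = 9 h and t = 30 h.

k ≈ 19.6 h

On the falling limb, Q drops from 114 to 39 cfs between t = 9 h and t = 30 h (Δt = 21 h).
k = −Δt / ln(Q₂/Q₁) = −21 / ln(39/114) = 19.6 h.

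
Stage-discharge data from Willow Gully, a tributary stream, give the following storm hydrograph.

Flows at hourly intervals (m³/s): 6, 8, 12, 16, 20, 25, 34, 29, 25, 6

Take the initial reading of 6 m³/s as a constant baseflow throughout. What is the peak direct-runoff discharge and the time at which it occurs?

Subtracting baseflow gives direct-runoff ordinates: 0.0, 2.0, 6.0, 10.0, 14.0, 19.0, 28.0, 23.0, 19.0, 0.0 m³/s.
The maximum is 28.0 m³/s, occurring at the reading for t = 6 h.

Q_p = 28.0 m³/s at t = 6 h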